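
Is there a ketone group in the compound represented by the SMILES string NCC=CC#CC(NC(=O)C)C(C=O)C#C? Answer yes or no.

Taking each segment in turn:
  H2NCH2: –NH2 on an sp³ carbon with no adjacent C=O → amine.
  CH=CH: C=C double bond → alkene.
  C≡C: C≡C triple bond → alkyne.
  CH(NHCOCH3): pendant –NHC(=O)CH3: N bonded to a carbonyl → amide (not amine).
  CH(CHO): pendant –CHO: carbonyl C bonded to C and H → aldehyde.
  C≡CH: C≡C triple bond → alkyne.
In CH(NHCOCH3), the C=O is bonded to nitrogen, which defines an amide, not a ketone. In CH(CHO), the carbonyl carbon carries an H, so it is an aldehyde, not a ketone.
The groups actually present are: aldehyde, alkene, alkyne, amide, amine.

no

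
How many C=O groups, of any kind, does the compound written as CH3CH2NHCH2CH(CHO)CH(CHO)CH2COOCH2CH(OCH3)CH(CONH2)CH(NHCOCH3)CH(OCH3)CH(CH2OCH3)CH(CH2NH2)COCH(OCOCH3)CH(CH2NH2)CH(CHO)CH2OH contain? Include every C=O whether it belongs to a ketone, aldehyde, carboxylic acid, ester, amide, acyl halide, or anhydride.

8

CH(CHO): aldehyde, 1 C=O (running total 1).
CH(CHO): aldehyde, 1 C=O (running total 2).
CH2COOCH2: ester, 1 C=O (running total 3).
CH(CONH2): amide, 1 C=O (running total 4).
CH(NHCOCH3): amide, 1 C=O (running total 5).
CO: ketone, 1 C=O (running total 6).
CH(OCOCH3): ester, 1 C=O (running total 7).
CH(CHO): aldehyde, 1 C=O (running total 8).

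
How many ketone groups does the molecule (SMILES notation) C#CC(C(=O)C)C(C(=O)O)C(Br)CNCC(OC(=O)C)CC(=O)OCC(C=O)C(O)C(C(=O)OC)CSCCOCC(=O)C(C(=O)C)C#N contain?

3

Reading the structure from left to right:
  HC≡C: C≡C triple bond → alkyne.
  CH(COCH3): pendant –COCH3: carbonyl C bonded to two carbons → ketone.
  CH(COOH): pendant –COOH: carbonyl C bonded to C and –OH → carboxylic acid.
  CH(Br): halogen on an sp³ carbon → alkyl halide.
  CH2NHCH2: C–N–C with sp³ carbons and no adjacent C=O → amine (secondary).
  CH(OCOCH3): pendant –OC(=O)CH3: an acyloxy group → ester.
  CH2COOCH2: –C(=O)–O–C with C on the carbonyl side → ester.
  CH(CHO): pendant –CHO: carbonyl C bonded to C and H → aldehyde.
  CH(OH): –OH on an sp³ carbon → alcohol (secondary).
  CH(COOCH3): pendant –COOCH3: carbonyl C bonded to C and –OCH3 → ester.
  CH2SCH2: C–S–C linkage → sulfide (thioether).
  CH2OCH2: C–O–C with sp³ carbons on both sides and no adjacent C=O → ether.
  CO: –C(=O)– with carbon on both sides → ketone.
  CH(COCH3): pendant –COCH3: carbonyl C bonded to two carbons → ketone.
  CN: –C≡N: carbon triple-bonded to nitrogen → nitrile.
Ketone appears at: CH(COCH3), CO, CH(COCH3) → 3.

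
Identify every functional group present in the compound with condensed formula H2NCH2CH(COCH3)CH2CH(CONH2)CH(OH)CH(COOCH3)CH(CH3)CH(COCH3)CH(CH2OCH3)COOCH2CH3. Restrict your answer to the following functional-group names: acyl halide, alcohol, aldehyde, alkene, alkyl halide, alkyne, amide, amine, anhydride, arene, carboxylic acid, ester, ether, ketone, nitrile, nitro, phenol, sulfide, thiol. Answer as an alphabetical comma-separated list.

alcohol, amide, amine, ester, ether, ketone

–NH2 on an sp³ carbon with no adjacent C=O → amine.
pendant –COCH3: carbonyl C bonded to two carbons → ketone.
pendant –CONH2: carbonyl C bonded to C and N → amide.
–OH on an sp³ carbon → alcohol (secondary).
pendant –COOCH3: carbonyl C bonded to C and –OCH3 → ester.
pendant –COCH3: carbonyl C bonded to two carbons → ketone.
pendant –CH2OCH3: C–O–C linkage → ether.
–C(=O)OCH2CH3: carbonyl C bonded to C and to –OEt → ester.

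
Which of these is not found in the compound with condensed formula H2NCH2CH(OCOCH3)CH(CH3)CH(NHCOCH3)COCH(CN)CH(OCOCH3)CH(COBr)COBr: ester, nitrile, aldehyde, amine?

amine: present (H2NCH2 — –NH2 on an sp³ carbon with no adjacent C=O → amine).
nitrile: present (CH(CN) — pendant –C≡N: nitrile).
ester: present (CH(OCOCH3) — pendant –OC(=O)CH3: an acyloxy group → ester).
aldehyde: absent. In CO, the carbonyl carbon is bonded to two carbons, so it is a ketone, not an aldehyde.

aldehyde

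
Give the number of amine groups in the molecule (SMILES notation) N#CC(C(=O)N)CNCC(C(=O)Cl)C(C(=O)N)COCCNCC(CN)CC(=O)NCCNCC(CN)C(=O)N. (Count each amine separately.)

5

N≡C–: carbon triple-bonded to nitrogen → nitrile.
pendant –CONH2: carbonyl C bonded to C and N → amide.
C–N–C with sp³ carbons and no adjacent C=O → amine (secondary).
pendant –C(=O)X: carbonyl C bonded to C and halogen → acyl halide.
pendant –CONH2: carbonyl C bonded to C and N → amide.
C–O–C with sp³ carbons on both sides and no adjacent C=O → ether.
C–N–C with sp³ carbons and no adjacent C=O → amine (secondary).
pendant –CH2NH2: N on sp³ C, no adjacent C=O → amine.
–C(=O)–N– linkage → amide (the N is not an amine).
C–N–C with sp³ carbons and no adjacent C=O → amine (secondary).
pendant –CH2NH2: N on sp³ C, no adjacent C=O → amine.
–C(=O)NH2: carbonyl C bonded to C and to N → amide (the N is not a separate amine).
Amine appears at: CH2NHCH2, CH2NHCH2, CH(CH2NH2), CH2NHCH2, CH(CH2NH2) → 5.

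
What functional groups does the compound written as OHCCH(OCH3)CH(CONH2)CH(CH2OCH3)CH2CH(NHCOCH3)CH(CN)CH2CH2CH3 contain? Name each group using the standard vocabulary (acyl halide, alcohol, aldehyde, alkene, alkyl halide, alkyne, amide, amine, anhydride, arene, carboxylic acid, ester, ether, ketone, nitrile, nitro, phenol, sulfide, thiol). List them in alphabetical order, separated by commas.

aldehyde, amide, ether, nitrile

Reading the structure from left to right:
  OHC: terminal –CHO: carbonyl C bonded to H and C → aldehyde.
  CH(OCH3): pendant –OCH3: C–O–C with sp³ C, no adjacent C=O → ether.
  CH(CONH2): pendant –CONH2: carbonyl C bonded to C and N → amide.
  CH(CH2OCH3): pendant –CH2OCH3: C–O–C linkage → ether.
  CH(NHCOCH3): pendant –NHC(=O)CH3: N bonded to a carbonyl → amide (not amine).
  CH(CN): pendant –C≡N: nitrile.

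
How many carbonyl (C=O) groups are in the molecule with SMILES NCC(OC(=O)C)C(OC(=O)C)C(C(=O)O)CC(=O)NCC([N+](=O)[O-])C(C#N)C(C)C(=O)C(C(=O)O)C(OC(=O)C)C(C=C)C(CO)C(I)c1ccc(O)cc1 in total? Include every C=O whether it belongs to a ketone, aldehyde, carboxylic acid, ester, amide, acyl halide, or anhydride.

CH(OCOCH3): ester, 1 C=O (running total 1).
CH(OCOCH3): ester, 1 C=O (running total 2).
CH(COOH): carboxylic acid, 1 C=O (running total 3).
CH2CONHCH2: amide, 1 C=O (running total 4).
CO: ketone, 1 C=O (running total 5).
CH(COOH): carboxylic acid, 1 C=O (running total 6).
CH(OCOCH3): ester, 1 C=O (running total 7).

7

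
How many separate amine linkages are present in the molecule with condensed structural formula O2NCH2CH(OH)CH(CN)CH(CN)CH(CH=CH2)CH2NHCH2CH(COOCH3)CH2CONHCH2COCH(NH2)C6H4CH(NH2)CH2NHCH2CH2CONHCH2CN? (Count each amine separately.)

Taking each segment in turn:
  O2NCH2: –NO2 on carbon → nitro group.
  CH(OH): –OH on an sp³ carbon → alcohol (secondary).
  CH(CN): pendant –C≡N: nitrile.
  CH(CN): pendant –C≡N: nitrile.
  CH(CH=CH2): pendant –CH=CH2: C=C double bond → alkene.
  CH2NHCH2: C–N–C with sp³ carbons and no adjacent C=O → amine (secondary).
  CH(COOCH3): pendant –COOCH3: carbonyl C bonded to C and –OCH3 → ester.
  CH2CONHCH2: –C(=O)–N– linkage → amide (the N is not an amine).
  CO: –C(=O)– with carbon on both sides → ketone.
  CH(NH2): –NH2 on an sp³ carbon with no adjacent C=O → amine.
  C6H4: para-disubstituted benzene ring → arene.
  CH(NH2): –NH2 on an sp³ carbon with no adjacent C=O → amine.
  CH2NHCH2: C–N–C with sp³ carbons and no adjacent C=O → amine (secondary).
  CH2CONHCH2: –C(=O)–N– linkage → amide (the N is not an amine).
  CN: –C≡N: carbon triple-bonded to nitrogen → nitrile.
Amine appears at: CH2NHCH2, CH(NH2), CH(NH2), CH2NHCH2 → 4.

4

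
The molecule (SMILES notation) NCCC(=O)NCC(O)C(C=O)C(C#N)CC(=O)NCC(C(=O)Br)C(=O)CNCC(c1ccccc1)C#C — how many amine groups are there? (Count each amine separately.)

Taking each segment in turn:
  H2NCH2: –NH2 on an sp³ carbon with no adjacent C=O → amine.
  CH2CONHCH2: –C(=O)–N– linkage → amide (the N is not an amine).
  CH(OH): –OH on an sp³ carbon → alcohol (secondary).
  CH(CHO): pendant –CHO: carbonyl C bonded to C and H → aldehyde.
  CH(CN): pendant –C≡N: nitrile.
  CH2CONHCH2: –C(=O)–N– linkage → amide (the N is not an amine).
  CH(COBr): pendant –C(=O)X: carbonyl C bonded to C and halogen → acyl halide.
  CO: –C(=O)– with carbon on both sides → ketone.
  CH2NHCH2: C–N–C with sp³ carbons and no adjacent C=O → amine (secondary).
  CH(C6H5): pendant –C6H5: benzene ring → arene.
  C≡CH: C≡C triple bond → alkyne.
Amine appears at: H2NCH2, CH2NHCH2 → 2.

2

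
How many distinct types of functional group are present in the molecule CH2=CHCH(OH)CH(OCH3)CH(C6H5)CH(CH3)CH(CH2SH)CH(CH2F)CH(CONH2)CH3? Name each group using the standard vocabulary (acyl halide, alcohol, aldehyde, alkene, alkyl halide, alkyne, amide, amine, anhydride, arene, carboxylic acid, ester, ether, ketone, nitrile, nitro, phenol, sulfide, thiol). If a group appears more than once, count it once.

Taking each segment in turn:
  CH2=CH: C=C double bond → alkene.
  CH(OH): –OH on an sp³ carbon → alcohol (secondary).
  CH(OCH3): pendant –OCH3: C–O–C with sp³ C, no adjacent C=O → ether.
  CH(C6H5): pendant –C6H5: benzene ring → arene.
  CH(CH2SH): pendant –CH2SH → thiol.
  CH(CH2F): pendant –CH2X: halogen on sp³ carbon → alkyl halide.
  CH(CONH2): pendant –CONH2: carbonyl C bonded to C and N → amide.
Distinct types present: alcohol, alkene, alkyl halide, amide, arene, ether, thiol.

7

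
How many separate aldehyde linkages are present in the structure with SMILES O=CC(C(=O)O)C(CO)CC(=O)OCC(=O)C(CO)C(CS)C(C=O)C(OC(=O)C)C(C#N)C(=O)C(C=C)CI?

2

terminal –CHO: carbonyl C bonded to H and C → aldehyde.
pendant –COOH: carbonyl C bonded to C and –OH → carboxylic acid.
pendant –CH2OH on an sp³ backbone C → alcohol.
–C(=O)–O–C with C on the carbonyl side → ester.
–C(=O)– with carbon on both sides → ketone.
pendant –CH2OH on an sp³ backbone C → alcohol.
pendant –CH2SH → thiol.
pendant –CHO: carbonyl C bonded to C and H → aldehyde.
pendant –OC(=O)CH3: an acyloxy group → ester.
pendant –C≡N: nitrile.
–C(=O)– with carbon on both sides → ketone.
pendant –CH=CH2: C=C double bond → alkene.
halogen on an sp³ carbon → alkyl halide.
Aldehyde appears at: OHC, CH(CHO) → 2.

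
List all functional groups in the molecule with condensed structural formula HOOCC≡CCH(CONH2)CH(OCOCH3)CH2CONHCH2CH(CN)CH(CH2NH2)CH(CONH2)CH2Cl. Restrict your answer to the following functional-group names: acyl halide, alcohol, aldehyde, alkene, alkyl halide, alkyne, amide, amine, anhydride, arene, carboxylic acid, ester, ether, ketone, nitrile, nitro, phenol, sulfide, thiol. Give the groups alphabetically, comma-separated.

alkyl halide, alkyne, amide, amine, carboxylic acid, ester, nitrile

Reading the structure from left to right:
  HOOC: –COOH: carbonyl C bonded to –OH and C → carboxylic acid (the –OH is not a separate alcohol).
  C≡C: C≡C triple bond → alkyne.
  CH(CONH2): pendant –CONH2: carbonyl C bonded to C and N → amide.
  CH(OCOCH3): pendant –OC(=O)CH3: an acyloxy group → ester.
  CH2CONHCH2: –C(=O)–N– linkage → amide (the N is not an amine).
  CH(CN): pendant –C≡N: nitrile.
  CH(CH2NH2): pendant –CH2NH2: N on sp³ C, no adjacent C=O → amine.
  CH(CONH2): pendant –CONH2: carbonyl C bonded to C and N → amide.
  CH2Cl: halogen on an sp³ carbon → alkyl halide.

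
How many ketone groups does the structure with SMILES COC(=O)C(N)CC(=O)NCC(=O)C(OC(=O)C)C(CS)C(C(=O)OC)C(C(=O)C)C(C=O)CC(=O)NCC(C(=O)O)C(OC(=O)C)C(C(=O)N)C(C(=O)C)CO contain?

Taking each segment in turn:
  CH3OOC: CH3O–C(=O)–: carbonyl C bonded to C and to –OCH3 → ester (not ketone + ether).
  CH(NH2): –NH2 on an sp³ carbon with no adjacent C=O → amine.
  CH2CONHCH2: –C(=O)–N– linkage → amide (the N is not an amine).
  CO: –C(=O)– with carbon on both sides → ketone.
  CH(OCOCH3): pendant –OC(=O)CH3: an acyloxy group → ester.
  CH(CH2SH): pendant –CH2SH → thiol.
  CH(COOCH3): pendant –COOCH3: carbonyl C bonded to C and –OCH3 → ester.
  CH(COCH3): pendant –COCH3: carbonyl C bonded to two carbons → ketone.
  CH(CHO): pendant –CHO: carbonyl C bonded to C and H → aldehyde.
  CH2CONHCH2: –C(=O)–N– linkage → amide (the N is not an amine).
  CH(COOH): pendant –COOH: carbonyl C bonded to C and –OH → carboxylic acid.
  CH(OCOCH3): pendant –OC(=O)CH3: an acyloxy group → ester.
  CH(CONH2): pendant –CONH2: carbonyl C bonded to C and N → amide.
  CH(COCH3): pendant –COCH3: carbonyl C bonded to two carbons → ketone.
  CH2OH: –OH on an sp³ carbon → alcohol.
Ketone appears at: CO, CH(COCH3), CH(COCH3) → 3.

3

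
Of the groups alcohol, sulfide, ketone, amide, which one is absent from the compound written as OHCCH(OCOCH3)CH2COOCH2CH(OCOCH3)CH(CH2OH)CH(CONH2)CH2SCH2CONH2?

sulfide: present (CH2SCH2 — C–S–C linkage → sulfide (thioether)).
amide: present (CH(CONH2) — pendant –CONH2: carbonyl C bonded to C and N → amide).
alcohol: present (CH(CH2OH) — pendant –CH2OH on an sp³ backbone C → alcohol).
ketone: absent. In each of CH(OCOCH3) and CH2COOCH2, the C=O is bonded to an –O–C group, which defines an ester, not a ketone. In each of CH(CONH2) and CONH2, the C=O is bonded to nitrogen, which defines an amide, not a ketone. In OHC, the carbonyl carbon carries an H, so it is an aldehyde, not a ketone.

ketone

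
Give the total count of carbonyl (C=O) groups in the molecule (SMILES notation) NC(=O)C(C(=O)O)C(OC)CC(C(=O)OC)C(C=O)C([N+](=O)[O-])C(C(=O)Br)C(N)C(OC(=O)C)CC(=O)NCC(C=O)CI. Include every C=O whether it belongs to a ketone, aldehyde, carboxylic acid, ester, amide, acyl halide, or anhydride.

8

H2NCO: amide, 1 C=O (running total 1).
CH(COOH): carboxylic acid, 1 C=O (running total 2).
CH(COOCH3): ester, 1 C=O (running total 3).
CH(CHO): aldehyde, 1 C=O (running total 4).
CH(COBr): acyl halide, 1 C=O (running total 5).
CH(OCOCH3): ester, 1 C=O (running total 6).
CH2CONHCH2: amide, 1 C=O (running total 7).
CH(CHO): aldehyde, 1 C=O (running total 8).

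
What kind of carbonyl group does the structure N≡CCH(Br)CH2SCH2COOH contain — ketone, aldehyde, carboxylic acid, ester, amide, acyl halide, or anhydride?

carboxylic acid

The carbonyl is in the COOH segment: –COOH: carbonyl C bonded to –OH and C → carboxylic acid (the –OH is not a separate alcohol).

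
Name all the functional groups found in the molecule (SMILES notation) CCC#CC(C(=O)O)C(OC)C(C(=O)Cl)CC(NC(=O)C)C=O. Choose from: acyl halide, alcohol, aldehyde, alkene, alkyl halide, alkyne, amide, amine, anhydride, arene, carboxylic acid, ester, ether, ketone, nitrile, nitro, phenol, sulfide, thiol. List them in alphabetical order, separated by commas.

acyl halide, aldehyde, alkyne, amide, carboxylic acid, ether

C≡C triple bond → alkyne.
pendant –COOH: carbonyl C bonded to C and –OH → carboxylic acid.
pendant –OCH3: C–O–C with sp³ C, no adjacent C=O → ether.
pendant –C(=O)X: carbonyl C bonded to C and halogen → acyl halide.
pendant –NHC(=O)CH3: N bonded to a carbonyl → amide (not amine).
terminal –CHO: carbonyl C bonded to H and C → aldehyde.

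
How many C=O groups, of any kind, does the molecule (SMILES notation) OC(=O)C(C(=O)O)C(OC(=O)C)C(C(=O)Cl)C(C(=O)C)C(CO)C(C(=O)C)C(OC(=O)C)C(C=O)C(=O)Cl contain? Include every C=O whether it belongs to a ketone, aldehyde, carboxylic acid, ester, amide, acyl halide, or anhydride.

HOOC: carboxylic acid, 1 C=O (running total 1).
CH(COOH): carboxylic acid, 1 C=O (running total 2).
CH(OCOCH3): ester, 1 C=O (running total 3).
CH(COCl): acyl halide, 1 C=O (running total 4).
CH(COCH3): ketone, 1 C=O (running total 5).
CH(COCH3): ketone, 1 C=O (running total 6).
CH(OCOCH3): ester, 1 C=O (running total 7).
CH(CHO): aldehyde, 1 C=O (running total 8).
COCl: acyl halide, 1 C=O (running total 9).

9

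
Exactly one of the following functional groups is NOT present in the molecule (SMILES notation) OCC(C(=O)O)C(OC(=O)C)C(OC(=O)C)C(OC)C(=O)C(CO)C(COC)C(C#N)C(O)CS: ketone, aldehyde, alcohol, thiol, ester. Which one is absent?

aldehyde

alcohol: present (HOCH2 — HO– on an sp³ carbon → alcohol).
thiol: present (CH2SH — –SH on an sp³ carbon → thiol).
ketone: present (CO — –C(=O)– with carbon on both sides → ketone).
ester: present (CH(OCOCH3) — pendant –OC(=O)CH3: an acyloxy group → ester).
aldehyde: absent. In CO, the carbonyl carbon is bonded to two carbons, so it is a ketone, not an aldehyde. In CH(COOH), the carbonyl carbon bears –OH, not –H, so it is a carboxylic acid.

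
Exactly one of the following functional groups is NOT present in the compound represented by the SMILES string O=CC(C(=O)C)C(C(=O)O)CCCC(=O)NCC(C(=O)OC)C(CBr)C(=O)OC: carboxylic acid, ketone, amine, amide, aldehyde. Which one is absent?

carboxylic acid: present (CH(COOH) — pendant –COOH: carbonyl C bonded to C and –OH → carboxylic acid).
amide: present (CH2CONHCH2 — –C(=O)–N– linkage → amide (the N is not an amine)).
ketone: present (CH(COCH3) — pendant –COCH3: carbonyl C bonded to two carbons → ketone).
aldehyde: present (OHC — terminal –CHO: carbonyl C bonded to H and C → aldehyde).
amine: absent. In CH2CONHCH2, the nitrogen is bonded directly to a carbonyl carbon, making it part of an amide, not a free amine.

amine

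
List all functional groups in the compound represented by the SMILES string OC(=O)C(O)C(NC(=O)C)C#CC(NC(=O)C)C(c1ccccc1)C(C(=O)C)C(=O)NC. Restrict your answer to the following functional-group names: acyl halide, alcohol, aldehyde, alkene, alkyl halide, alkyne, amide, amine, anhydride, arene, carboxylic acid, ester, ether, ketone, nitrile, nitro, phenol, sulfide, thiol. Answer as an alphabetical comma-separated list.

Working along the chain:
  HOOC: –COOH: carbonyl C bonded to –OH and C → carboxylic acid (the –OH is not a separate alcohol).
  CH(OH): –OH on an sp³ carbon → alcohol (secondary).
  CH(NHCOCH3): pendant –NHC(=O)CH3: N bonded to a carbonyl → amide (not amine).
  C≡C: C≡C triple bond → alkyne.
  CH(NHCOCH3): pendant –NHC(=O)CH3: N bonded to a carbonyl → amide (not amine).
  CH(C6H5): pendant –C6H5: benzene ring → arene.
  CH(COCH3): pendant –COCH3: carbonyl C bonded to two carbons → ketone.
  CONHCH3: –C(=O)NHCH3: carbonyl C bonded to C and to N → amide (the N is not an amine).

alcohol, alkyne, amide, arene, carboxylic acid, ketone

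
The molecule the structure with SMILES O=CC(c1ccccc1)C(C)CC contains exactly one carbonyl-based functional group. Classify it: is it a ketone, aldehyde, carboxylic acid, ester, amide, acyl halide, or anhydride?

The carbonyl is in the OHC segment: terminal –CHO: carbonyl C bonded to H and C → aldehyde.

aldehyde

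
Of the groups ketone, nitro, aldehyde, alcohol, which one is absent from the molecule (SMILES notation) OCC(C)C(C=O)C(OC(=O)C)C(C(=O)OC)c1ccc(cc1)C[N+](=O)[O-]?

alcohol: present (HOCH2 — HO– on an sp³ carbon → alcohol).
aldehyde: present (CH(CHO) — pendant –CHO: carbonyl C bonded to C and H → aldehyde).
nitro: present (CH2NO2 — –NO2 on carbon → nitro group).
ketone: absent. In each of CH(OCOCH3) and CH(COOCH3), the C=O is bonded to an –O–C group, which defines an ester, not a ketone. In CH(CHO), the carbonyl carbon carries an H, so it is an aldehyde, not a ketone.

ketone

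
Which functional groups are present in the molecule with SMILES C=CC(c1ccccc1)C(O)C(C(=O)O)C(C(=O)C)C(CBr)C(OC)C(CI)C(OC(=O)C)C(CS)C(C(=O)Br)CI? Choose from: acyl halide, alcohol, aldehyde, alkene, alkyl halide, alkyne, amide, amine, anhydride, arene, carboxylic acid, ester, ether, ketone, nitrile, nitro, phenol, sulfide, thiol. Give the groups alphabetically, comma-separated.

acyl halide, alcohol, alkene, alkyl halide, arene, carboxylic acid, ester, ether, ketone, thiol

Reading the structure from left to right:
  CH2=CH: C=C double bond → alkene.
  CH(C6H5): pendant –C6H5: benzene ring → arene.
  CH(OH): –OH on an sp³ carbon → alcohol (secondary).
  CH(COOH): pendant –COOH: carbonyl C bonded to C and –OH → carboxylic acid.
  CH(COCH3): pendant –COCH3: carbonyl C bonded to two carbons → ketone.
  CH(CH2Br): pendant –CH2X: halogen on sp³ carbon → alkyl halide.
  CH(OCH3): pendant –OCH3: C–O–C with sp³ C, no adjacent C=O → ether.
  CH(CH2I): pendant –CH2X: halogen on sp³ carbon → alkyl halide.
  CH(OCOCH3): pendant –OC(=O)CH3: an acyloxy group → ester.
  CH(CH2SH): pendant –CH2SH → thiol.
  CH(COBr): pendant –C(=O)X: carbonyl C bonded to C and halogen → acyl halide.
  CH2I: halogen on an sp³ carbon → alkyl halide.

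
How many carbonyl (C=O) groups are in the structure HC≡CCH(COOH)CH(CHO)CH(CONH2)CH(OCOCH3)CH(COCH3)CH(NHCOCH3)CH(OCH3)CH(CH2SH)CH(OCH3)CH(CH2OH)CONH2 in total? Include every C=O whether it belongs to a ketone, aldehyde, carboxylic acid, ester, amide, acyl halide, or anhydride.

7

CH(COOH): carboxylic acid, 1 C=O (running total 1).
CH(CHO): aldehyde, 1 C=O (running total 2).
CH(CONH2): amide, 1 C=O (running total 3).
CH(OCOCH3): ester, 1 C=O (running total 4).
CH(COCH3): ketone, 1 C=O (running total 5).
CH(NHCOCH3): amide, 1 C=O (running total 6).
CONH2: amide, 1 C=O (running total 7).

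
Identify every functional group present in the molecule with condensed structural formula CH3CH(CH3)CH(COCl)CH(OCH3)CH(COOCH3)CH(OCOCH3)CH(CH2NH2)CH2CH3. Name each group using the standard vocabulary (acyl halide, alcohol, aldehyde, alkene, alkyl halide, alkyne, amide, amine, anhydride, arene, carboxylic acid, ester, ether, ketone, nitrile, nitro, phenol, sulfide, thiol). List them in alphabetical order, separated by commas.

pendant –C(=O)X: carbonyl C bonded to C and halogen → acyl halide.
pendant –OCH3: C–O–C with sp³ C, no adjacent C=O → ether.
pendant –COOCH3: carbonyl C bonded to C and –OCH3 → ester.
pendant –OC(=O)CH3: an acyloxy group → ester.
pendant –CH2NH2: N on sp³ C, no adjacent C=O → amine.

acyl halide, amine, ester, ether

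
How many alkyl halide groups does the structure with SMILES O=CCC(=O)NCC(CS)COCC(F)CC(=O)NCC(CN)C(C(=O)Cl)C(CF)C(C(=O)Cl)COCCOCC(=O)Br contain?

Taking each segment in turn:
  OHC: terminal –CHO: carbonyl C bonded to H and C → aldehyde.
  CH2CONHCH2: –C(=O)–N– linkage → amide (the N is not an amine).
  CH(CH2SH): pendant –CH2SH → thiol.
  CH2OCH2: C–O–C with sp³ carbons on both sides and no adjacent C=O → ether.
  CH(F): halogen on an sp³ carbon → alkyl halide.
  CH2CONHCH2: –C(=O)–N– linkage → amide (the N is not an amine).
  CH(CH2NH2): pendant –CH2NH2: N on sp³ C, no adjacent C=O → amine.
  CH(COCl): pendant –C(=O)X: carbonyl C bonded to C and halogen → acyl halide.
  CH(CH2F): pendant –CH2X: halogen on sp³ carbon → alkyl halide.
  CH(COCl): pendant –C(=O)X: carbonyl C bonded to C and halogen → acyl halide.
  CH2OCH2: C–O–C with sp³ carbons on both sides and no adjacent C=O → ether.
  CH2OCH2: C–O–C with sp³ carbons on both sides and no adjacent C=O → ether.
  COBr: –C(=O)Br: carbonyl C bonded to C and to a halogen → acyl halide (not alkyl halide).
Alkyl halide appears at: CH(F), CH(CH2F) → 2.

2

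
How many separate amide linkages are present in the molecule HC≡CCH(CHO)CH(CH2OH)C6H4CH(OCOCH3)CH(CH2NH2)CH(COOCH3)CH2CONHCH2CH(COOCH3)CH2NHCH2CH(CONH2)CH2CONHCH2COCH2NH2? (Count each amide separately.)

C≡C triple bond → alkyne.
pendant –CHO: carbonyl C bonded to C and H → aldehyde.
pendant –CH2OH on an sp³ backbone C → alcohol.
para-disubstituted benzene ring → arene.
pendant –OC(=O)CH3: an acyloxy group → ester.
pendant –CH2NH2: N on sp³ C, no adjacent C=O → amine.
pendant –COOCH3: carbonyl C bonded to C and –OCH3 → ester.
–C(=O)–N– linkage → amide (the N is not an amine).
pendant –COOCH3: carbonyl C bonded to C and –OCH3 → ester.
C–N–C with sp³ carbons and no adjacent C=O → amine (secondary).
pendant –CONH2: carbonyl C bonded to C and N → amide.
–C(=O)–N– linkage → amide (the N is not an amine).
–C(=O)– with carbon on both sides → ketone.
–NH2 on an sp³ carbon with no adjacent C=O → amine.
Amide appears at: CH2CONHCH2, CH(CONH2), CH2CONHCH2 → 3.

3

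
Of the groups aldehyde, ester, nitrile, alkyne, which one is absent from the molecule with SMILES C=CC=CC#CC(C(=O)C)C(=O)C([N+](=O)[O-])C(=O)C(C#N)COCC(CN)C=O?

ester

alkyne: present (C≡C — C≡C triple bond → alkyne).
nitrile: present (CH(CN) — pendant –C≡N: nitrile).
aldehyde: present (CHO — terminal –CHO: carbonyl C bonded to H and C → aldehyde).
ester: no segment matches this pattern.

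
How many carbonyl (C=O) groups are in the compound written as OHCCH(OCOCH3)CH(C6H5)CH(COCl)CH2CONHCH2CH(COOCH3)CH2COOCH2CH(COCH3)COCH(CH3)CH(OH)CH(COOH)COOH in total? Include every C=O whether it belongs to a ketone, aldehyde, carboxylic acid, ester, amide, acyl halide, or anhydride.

10

OHC: aldehyde, 1 C=O (running total 1).
CH(OCOCH3): ester, 1 C=O (running total 2).
CH(COCl): acyl halide, 1 C=O (running total 3).
CH2CONHCH2: amide, 1 C=O (running total 4).
CH(COOCH3): ester, 1 C=O (running total 5).
CH2COOCH2: ester, 1 C=O (running total 6).
CH(COCH3): ketone, 1 C=O (running total 7).
CO: ketone, 1 C=O (running total 8).
CH(COOH): carboxylic acid, 1 C=O (running total 9).
COOH: carboxylic acid, 1 C=O (running total 10).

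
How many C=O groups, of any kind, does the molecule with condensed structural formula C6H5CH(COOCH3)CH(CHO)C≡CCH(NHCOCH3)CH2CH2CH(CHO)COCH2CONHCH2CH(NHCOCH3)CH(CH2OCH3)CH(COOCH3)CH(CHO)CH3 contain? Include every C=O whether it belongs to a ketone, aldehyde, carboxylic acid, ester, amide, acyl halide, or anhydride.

CH(COOCH3): ester, 1 C=O (running total 1).
CH(CHO): aldehyde, 1 C=O (running total 2).
CH(NHCOCH3): amide, 1 C=O (running total 3).
CH(CHO): aldehyde, 1 C=O (running total 4).
CO: ketone, 1 C=O (running total 5).
CH2CONHCH2: amide, 1 C=O (running total 6).
CH(NHCOCH3): amide, 1 C=O (running total 7).
CH(COOCH3): ester, 1 C=O (running total 8).
CH(CHO): aldehyde, 1 C=O (running total 9).

9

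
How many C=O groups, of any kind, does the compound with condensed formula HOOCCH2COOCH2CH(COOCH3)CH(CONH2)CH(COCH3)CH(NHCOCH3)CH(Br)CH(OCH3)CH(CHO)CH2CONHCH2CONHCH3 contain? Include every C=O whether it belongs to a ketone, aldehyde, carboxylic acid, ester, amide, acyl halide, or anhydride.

HOOC: carboxylic acid, 1 C=O (running total 1).
CH2COOCH2: ester, 1 C=O (running total 2).
CH(COOCH3): ester, 1 C=O (running total 3).
CH(CONH2): amide, 1 C=O (running total 4).
CH(COCH3): ketone, 1 C=O (running total 5).
CH(NHCOCH3): amide, 1 C=O (running total 6).
CH(CHO): aldehyde, 1 C=O (running total 7).
CH2CONHCH2: amide, 1 C=O (running total 8).
CONHCH3: amide, 1 C=O (running total 9).

9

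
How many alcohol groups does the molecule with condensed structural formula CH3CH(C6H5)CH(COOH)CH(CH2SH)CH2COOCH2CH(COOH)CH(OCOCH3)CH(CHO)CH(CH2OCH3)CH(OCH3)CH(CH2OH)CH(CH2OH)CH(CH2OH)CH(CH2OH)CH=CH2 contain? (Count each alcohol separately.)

4

Taking each segment in turn:
  CH(C6H5): pendant –C6H5: benzene ring → arene.
  CH(COOH): pendant –COOH: carbonyl C bonded to C and –OH → carboxylic acid.
  CH(CH2SH): pendant –CH2SH → thiol.
  CH2COOCH2: –C(=O)–O–C with C on the carbonyl side → ester.
  CH(COOH): pendant –COOH: carbonyl C bonded to C and –OH → carboxylic acid.
  CH(OCOCH3): pendant –OC(=O)CH3: an acyloxy group → ester.
  CH(CHO): pendant –CHO: carbonyl C bonded to C and H → aldehyde.
  CH(CH2OCH3): pendant –CH2OCH3: C–O–C linkage → ether.
  CH(OCH3): pendant –OCH3: C–O–C with sp³ C, no adjacent C=O → ether.
  CH(CH2OH): pendant –CH2OH on an sp³ backbone C → alcohol.
  CH(CH2OH): pendant –CH2OH on an sp³ backbone C → alcohol.
  CH(CH2OH): pendant –CH2OH on an sp³ backbone C → alcohol.
  CH(CH2OH): pendant –CH2OH on an sp³ backbone C → alcohol.
  CH=CH2: C=C double bond → alkene.
Alcohol appears at: CH(CH2OH), CH(CH2OH), CH(CH2OH), CH(CH2OH) → 4.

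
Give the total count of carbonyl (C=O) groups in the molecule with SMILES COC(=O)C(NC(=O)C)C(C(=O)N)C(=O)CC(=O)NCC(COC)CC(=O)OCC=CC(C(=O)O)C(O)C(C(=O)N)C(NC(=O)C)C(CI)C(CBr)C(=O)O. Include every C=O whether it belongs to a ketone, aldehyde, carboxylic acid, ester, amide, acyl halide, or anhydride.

10

CH3OOC: ester, 1 C=O (running total 1).
CH(NHCOCH3): amide, 1 C=O (running total 2).
CH(CONH2): amide, 1 C=O (running total 3).
CO: ketone, 1 C=O (running total 4).
CH2CONHCH2: amide, 1 C=O (running total 5).
CH2COOCH2: ester, 1 C=O (running total 6).
CH(COOH): carboxylic acid, 1 C=O (running total 7).
CH(CONH2): amide, 1 C=O (running total 8).
CH(NHCOCH3): amide, 1 C=O (running total 9).
COOH: carboxylic acid, 1 C=O (running total 10).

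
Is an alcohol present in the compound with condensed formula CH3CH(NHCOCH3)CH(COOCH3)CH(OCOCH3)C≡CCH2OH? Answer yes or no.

yes

Reading the structure from left to right:
  CH(NHCOCH3): pendant –NHC(=O)CH3: N bonded to a carbonyl → amide (not amine).
  CH(COOCH3): pendant –COOCH3: carbonyl C bonded to C and –OCH3 → ester.
  CH(OCOCH3): pendant –OC(=O)CH3: an acyloxy group → ester.
  C≡C: C≡C triple bond → alkyne.
  CH2OH: –OH on an sp³ carbon → alcohol.
The CH2OH segment supplies the alcohol: –OH on an sp³ carbon → alcohol.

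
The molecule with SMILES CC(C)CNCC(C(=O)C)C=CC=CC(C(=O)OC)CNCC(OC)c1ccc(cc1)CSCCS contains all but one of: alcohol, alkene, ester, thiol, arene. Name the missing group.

alcohol

alkene: present (CH=CH — C=C double bond → alkene).
thiol: present (CH2SH — –SH on an sp³ carbon → thiol).
ester: present (CH(COOCH3) — pendant –COOCH3: carbonyl C bonded to C and –OCH3 → ester).
arene: present (C6H4 — para-disubstituted benzene ring → arene).
alcohol: no segment matches this pattern.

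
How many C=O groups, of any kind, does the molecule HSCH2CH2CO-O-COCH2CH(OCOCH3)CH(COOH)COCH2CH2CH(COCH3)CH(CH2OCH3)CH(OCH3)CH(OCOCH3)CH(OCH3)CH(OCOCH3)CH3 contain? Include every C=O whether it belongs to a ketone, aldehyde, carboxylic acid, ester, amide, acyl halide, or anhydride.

CH2CO-O-COCH2: anhydride, 2 C=O (running total 2).
CH(OCOCH3): ester, 1 C=O (running total 3).
CH(COOH): carboxylic acid, 1 C=O (running total 4).
CO: ketone, 1 C=O (running total 5).
CH(COCH3): ketone, 1 C=O (running total 6).
CH(OCOCH3): ester, 1 C=O (running total 7).
CH(OCOCH3): ester, 1 C=O (running total 8).

8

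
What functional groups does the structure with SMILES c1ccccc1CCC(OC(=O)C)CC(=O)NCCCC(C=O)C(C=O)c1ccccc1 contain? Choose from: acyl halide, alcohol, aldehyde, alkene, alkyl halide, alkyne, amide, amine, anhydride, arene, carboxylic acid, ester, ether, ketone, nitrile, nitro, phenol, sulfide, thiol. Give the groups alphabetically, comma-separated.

C6H5– phenyl ring → arene.
pendant –OC(=O)CH3: an acyloxy group → ester.
–C(=O)–N– linkage → amide (the N is not an amine).
pendant –CHO: carbonyl C bonded to C and H → aldehyde.
pendant –CHO: carbonyl C bonded to C and H → aldehyde.
–C6H5 phenyl ring → arene.

aldehyde, amide, arene, ester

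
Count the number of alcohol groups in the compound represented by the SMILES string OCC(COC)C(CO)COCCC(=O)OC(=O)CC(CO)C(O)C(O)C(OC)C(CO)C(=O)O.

6

Working along the chain:
  HOCH2: HO– on an sp³ carbon → alcohol.
  CH(CH2OCH3): pendant –CH2OCH3: C–O–C linkage → ether.
  CH(CH2OH): pendant –CH2OH on an sp³ backbone C → alcohol.
  CH2OCH2: C–O–C with sp³ carbons on both sides and no adjacent C=O → ether.
  CH2CO-O-COCH2: two acyl groups sharing one oxygen, –C(=O)–O–C(=O)– → anhydride.
  CH(CH2OH): pendant –CH2OH on an sp³ backbone C → alcohol.
  CH(OH): –OH on an sp³ carbon → alcohol (secondary).
  CH(OH): –OH on an sp³ carbon → alcohol (secondary).
  CH(OCH3): pendant –OCH3: C–O–C with sp³ C, no adjacent C=O → ether.
  CH(CH2OH): pendant –CH2OH on an sp³ backbone C → alcohol.
  COOH: –COOH: carbonyl C bonded to –OH and C → carboxylic acid (the –OH is not a separate alcohol).
Alcohol appears at: HOCH2, CH(CH2OH), CH(CH2OH), CH(OH), CH(OH), CH(CH2OH) → 6.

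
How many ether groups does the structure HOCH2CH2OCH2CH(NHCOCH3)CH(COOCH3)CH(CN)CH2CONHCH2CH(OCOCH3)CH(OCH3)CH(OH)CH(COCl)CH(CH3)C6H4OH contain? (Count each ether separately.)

2

HO– on an sp³ carbon → alcohol.
C–O–C with sp³ carbons on both sides and no adjacent C=O → ether.
pendant –NHC(=O)CH3: N bonded to a carbonyl → amide (not amine).
pendant –COOCH3: carbonyl C bonded to C and –OCH3 → ester.
pendant –C≡N: nitrile.
–C(=O)–N– linkage → amide (the N is not an amine).
pendant –OC(=O)CH3: an acyloxy group → ester.
pendant –OCH3: C–O–C with sp³ C, no adjacent C=O → ether.
–OH on an sp³ carbon → alcohol (secondary).
pendant –C(=O)X: carbonyl C bonded to C and halogen → acyl halide.
–OH attached directly to an aromatic ring → phenol (not alcohol); the ring itself is an arene.
Ether appears at: CH2OCH2, CH(OCH3) → 2.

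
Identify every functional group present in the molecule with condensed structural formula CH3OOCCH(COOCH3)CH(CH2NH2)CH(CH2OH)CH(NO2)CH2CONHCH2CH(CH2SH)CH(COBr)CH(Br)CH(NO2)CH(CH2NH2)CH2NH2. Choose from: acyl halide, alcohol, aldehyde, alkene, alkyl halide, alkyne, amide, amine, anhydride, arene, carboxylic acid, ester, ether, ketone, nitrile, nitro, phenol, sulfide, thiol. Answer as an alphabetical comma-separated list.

Reading the structure from left to right:
  CH3OOC: CH3O–C(=O)–: carbonyl C bonded to C and to –OCH3 → ester (not ketone + ether).
  CH(COOCH3): pendant –COOCH3: carbonyl C bonded to C and –OCH3 → ester.
  CH(CH2NH2): pendant –CH2NH2: N on sp³ C, no adjacent C=O → amine.
  CH(CH2OH): pendant –CH2OH on an sp³ backbone C → alcohol.
  CH(NO2): –NO2 on an sp³ carbon → nitro (the N=O is not a carbonyl).
  CH2CONHCH2: –C(=O)–N– linkage → amide (the N is not an amine).
  CH(CH2SH): pendant –CH2SH → thiol.
  CH(COBr): pendant –C(=O)X: carbonyl C bonded to C and halogen → acyl halide.
  CH(Br): halogen on an sp³ carbon → alkyl halide.
  CH(NO2): –NO2 on an sp³ carbon → nitro (the N=O is not a carbonyl).
  CH(CH2NH2): pendant –CH2NH2: N on sp³ C, no adjacent C=O → amine.
  CH2NH2: –NH2 on an sp³ carbon with no adjacent C=O → amine.

acyl halide, alcohol, alkyl halide, amide, amine, ester, nitro, thiol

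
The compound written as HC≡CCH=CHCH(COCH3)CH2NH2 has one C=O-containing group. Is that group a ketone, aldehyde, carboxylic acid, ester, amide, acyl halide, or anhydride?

ketone

The carbonyl is in the CH(COCH3) segment: pendant –COCH3: carbonyl C bonded to two carbons → ketone.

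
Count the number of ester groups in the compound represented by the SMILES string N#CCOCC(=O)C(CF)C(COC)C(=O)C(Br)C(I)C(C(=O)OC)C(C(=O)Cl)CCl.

1

Reading the structure from left to right:
  N≡C: N≡C–: carbon triple-bonded to nitrogen → nitrile.
  CH2OCH2: C–O–C with sp³ carbons on both sides and no adjacent C=O → ether.
  CO: –C(=O)– with carbon on both sides → ketone.
  CH(CH2F): pendant –CH2X: halogen on sp³ carbon → alkyl halide.
  CH(CH2OCH3): pendant –CH2OCH3: C–O–C linkage → ether.
  CO: –C(=O)– with carbon on both sides → ketone.
  CH(Br): halogen on an sp³ carbon → alkyl halide.
  CH(I): halogen on an sp³ carbon → alkyl halide.
  CH(COOCH3): pendant –COOCH3: carbonyl C bonded to C and –OCH3 → ester.
  CH(COCl): pendant –C(=O)X: carbonyl C bonded to C and halogen → acyl halide.
  CH2Cl: halogen on an sp³ carbon → alkyl halide.
Ester appears at: CH(COOCH3) → 1.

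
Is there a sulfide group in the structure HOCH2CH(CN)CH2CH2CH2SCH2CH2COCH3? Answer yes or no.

HO– on an sp³ carbon → alcohol.
pendant –C≡N: nitrile.
C–S–C linkage → sulfide (thioether).
–C(=O)– with carbon on both sides → ketone.
The CH2SCH2 segment supplies the sulfide: C–S–C linkage → sulfide (thioether).

yes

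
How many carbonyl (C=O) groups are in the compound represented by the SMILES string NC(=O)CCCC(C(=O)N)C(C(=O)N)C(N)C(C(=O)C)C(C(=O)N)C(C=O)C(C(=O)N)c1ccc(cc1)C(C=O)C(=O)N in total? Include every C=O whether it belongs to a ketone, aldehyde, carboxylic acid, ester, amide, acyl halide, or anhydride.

9

H2NCO: amide, 1 C=O (running total 1).
CH(CONH2): amide, 1 C=O (running total 2).
CH(CONH2): amide, 1 C=O (running total 3).
CH(COCH3): ketone, 1 C=O (running total 4).
CH(CONH2): amide, 1 C=O (running total 5).
CH(CHO): aldehyde, 1 C=O (running total 6).
CH(CONH2): amide, 1 C=O (running total 7).
CH(CHO): aldehyde, 1 C=O (running total 8).
CONH2: amide, 1 C=O (running total 9).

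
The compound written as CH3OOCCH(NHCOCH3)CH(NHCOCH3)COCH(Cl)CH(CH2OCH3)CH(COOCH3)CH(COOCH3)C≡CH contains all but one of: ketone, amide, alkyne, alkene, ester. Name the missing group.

ketone: present (CO — –C(=O)– with carbon on both sides → ketone).
ester: present (CH3OOC — CH3O–C(=O)–: carbonyl C bonded to C and to –OCH3 → ester (not ketone + ether)).
alkyne: present (C≡CH — C≡C triple bond → alkyne).
amide: present (CH(NHCOCH3) — pendant –NHC(=O)CH3: N bonded to a carbonyl → amide (not amine)).
alkene: no segment matches this pattern.

alkene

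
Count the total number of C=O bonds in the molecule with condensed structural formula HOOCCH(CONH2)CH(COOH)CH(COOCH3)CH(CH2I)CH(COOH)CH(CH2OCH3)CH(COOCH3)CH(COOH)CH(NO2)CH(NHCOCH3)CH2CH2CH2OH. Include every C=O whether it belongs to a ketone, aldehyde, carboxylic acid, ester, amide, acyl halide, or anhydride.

HOOC: carboxylic acid, 1 C=O (running total 1).
CH(CONH2): amide, 1 C=O (running total 2).
CH(COOH): carboxylic acid, 1 C=O (running total 3).
CH(COOCH3): ester, 1 C=O (running total 4).
CH(COOH): carboxylic acid, 1 C=O (running total 5).
CH(COOCH3): ester, 1 C=O (running total 6).
CH(COOH): carboxylic acid, 1 C=O (running total 7).
CH(NHCOCH3): amide, 1 C=O (running total 8).

8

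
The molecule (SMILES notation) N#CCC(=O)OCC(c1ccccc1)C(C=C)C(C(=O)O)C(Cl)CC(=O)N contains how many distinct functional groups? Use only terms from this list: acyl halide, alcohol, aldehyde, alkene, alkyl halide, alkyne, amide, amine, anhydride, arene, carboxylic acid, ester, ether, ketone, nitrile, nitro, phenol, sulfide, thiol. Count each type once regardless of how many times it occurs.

7

N≡C–: carbon triple-bonded to nitrogen → nitrile.
–C(=O)–O–C with C on the carbonyl side → ester.
pendant –C6H5: benzene ring → arene.
pendant –CH=CH2: C=C double bond → alkene.
pendant –COOH: carbonyl C bonded to C and –OH → carboxylic acid.
halogen on an sp³ carbon → alkyl halide.
–C(=O)NH2: carbonyl C bonded to C and to N → amide (the N is not a separate amine).
Distinct types present: alkene, alkyl halide, amide, arene, carboxylic acid, ester, nitrile.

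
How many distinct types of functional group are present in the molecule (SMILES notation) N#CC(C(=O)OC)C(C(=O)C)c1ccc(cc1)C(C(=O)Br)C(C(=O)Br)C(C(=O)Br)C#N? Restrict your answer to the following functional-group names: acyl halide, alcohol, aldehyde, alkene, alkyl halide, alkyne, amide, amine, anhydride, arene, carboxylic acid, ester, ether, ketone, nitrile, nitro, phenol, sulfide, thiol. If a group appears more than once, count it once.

5

Working along the chain:
  N≡C: N≡C–: carbon triple-bonded to nitrogen → nitrile.
  CH(COOCH3): pendant –COOCH3: carbonyl C bonded to C and –OCH3 → ester.
  CH(COCH3): pendant –COCH3: carbonyl C bonded to two carbons → ketone.
  C6H4: para-disubstituted benzene ring → arene.
  CH(COBr): pendant –C(=O)X: carbonyl C bonded to C and halogen → acyl halide.
  CH(COBr): pendant –C(=O)X: carbonyl C bonded to C and halogen → acyl halide.
  CH(COBr): pendant –C(=O)X: carbonyl C bonded to C and halogen → acyl halide.
  CN: –C≡N: carbon triple-bonded to nitrogen → nitrile.
Distinct types present: acyl halide, arene, ester, ketone, nitrile.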